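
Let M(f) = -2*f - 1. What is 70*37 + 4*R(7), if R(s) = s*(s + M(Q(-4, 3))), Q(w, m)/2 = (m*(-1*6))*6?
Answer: 14854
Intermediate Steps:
Q(w, m) = -72*m (Q(w, m) = 2*((m*(-1*6))*6) = 2*((m*(-6))*6) = 2*(-6*m*6) = 2*(-36*m) = -72*m)
M(f) = -1 - 2*f
R(s) = s*(431 + s) (R(s) = s*(s + (-1 - (-144)*3)) = s*(s + (-1 - 2*(-216))) = s*(s + (-1 + 432)) = s*(s + 431) = s*(431 + s))
70*37 + 4*R(7) = 70*37 + 4*(7*(431 + 7)) = 2590 + 4*(7*438) = 2590 + 4*3066 = 2590 + 12264 = 14854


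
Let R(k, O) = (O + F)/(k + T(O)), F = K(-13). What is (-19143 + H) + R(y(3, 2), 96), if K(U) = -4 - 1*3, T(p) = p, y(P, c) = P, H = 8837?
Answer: -1020205/99 ≈ -10305.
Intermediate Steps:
K(U) = -7 (K(U) = -4 - 3 = -7)
F = -7
R(k, O) = (-7 + O)/(O + k) (R(k, O) = (O - 7)/(k + O) = (-7 + O)/(O + k))
(-19143 + H) + R(y(3, 2), 96) = (-19143 + 8837) + (-7 + 96)/(96 + 3) = -10306 + 89/99 = -1020205/99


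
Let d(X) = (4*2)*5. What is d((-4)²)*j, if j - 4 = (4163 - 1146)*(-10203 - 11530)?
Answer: -2622738280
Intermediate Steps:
d(X) = 40 (d(X) = 8*5 = 40)
j = -65568457 (j = 4 + (4163 - 1146)*(-10203 - 11530) = 4 + 3017*(-21733) = 4 - 65568461 = -65568457)
d((-4)²)*j = 40*(-65568457) = -2622738280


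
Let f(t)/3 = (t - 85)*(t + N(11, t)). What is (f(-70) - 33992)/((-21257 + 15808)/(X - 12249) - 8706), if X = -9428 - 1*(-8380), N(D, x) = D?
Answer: 87188429/115758233 ≈ 0.75319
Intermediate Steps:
X = -1048 (X = -9428 + 8380 = -1048)
f(t) = 3*(-85 + t)*(11 + t) (f(t) = 3*((t - 85)*(t + 11)) = 3*((-85 + t)*(11 + t)) = 3*(-85 + t)*(11 + t))
(f(-70) - 33992)/((-21257 + 15808)/(X - 12249) - 8706) = ((-2805 - 222*(-70) + 3*(-70)**2) - 33992)/((-21257 + 15808)/(-1048 - 12249) - 8706) = ((-2805 + 15540 + 3*4900) - 33992)/(-5449/(-13297) - 8706) = ((-2805 + 15540 + 14700) - 33992)/(-5449*(-1/13297) - 8706) = (27435 - 33992)/(5449/13297 - 8706) = -6557/(-115758233/13297) = -6557*(-13297/115758233) = 87188429/115758233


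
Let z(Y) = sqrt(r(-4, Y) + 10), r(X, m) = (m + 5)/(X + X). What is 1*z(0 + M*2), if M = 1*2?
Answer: sqrt(142)/4 ≈ 2.9791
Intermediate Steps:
M = 2
r(X, m) = (5 + m)/(2*X) (r(X, m) = (5 + m)/((2*X)) = (5 + m)*(1/(2*X)) = (5 + m)/(2*X))
z(Y) = sqrt(75/8 - Y/8) (z(Y) = sqrt((1/2)*(5 + Y)/(-4) + 10) = sqrt((1/2)*(-1/4)*(5 + Y) + 10) = sqrt((-5/8 - Y/8) + 10) = sqrt(75/8 - Y/8))
1*z(0 + M*2) = 1*(sqrt(150 - 2*(0 + 2*2))/4) = 1*(sqrt(150 - 2*(0 + 4))/4) = 1*(sqrt(150 - 2*4)/4) = 1*(sqrt(150 - 8)/4) = 1*(sqrt(142)/4) = sqrt(142)/4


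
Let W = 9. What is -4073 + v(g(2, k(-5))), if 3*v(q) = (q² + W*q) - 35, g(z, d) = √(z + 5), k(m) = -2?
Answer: -12247/3 + 3*√7 ≈ -4074.4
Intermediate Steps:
g(z, d) = √(5 + z)
v(q) = -35/3 + 3*q + q²/3 (v(q) = ((q² + 9*q) - 35)/3 = (-35 + q² + 9*q)/3 = -35/3 + 3*q + q²/3)
-4073 + v(g(2, k(-5))) = -4073 + (-35/3 + 3*√(5 + 2) + (√(5 + 2))²/3) = -4073 + (-35/3 + 3*√7 + (√7)²/3) = -4073 + (-35/3 + 3*√7 + (⅓)*7) = -4073 + (-35/3 + 3*√7 + 7/3) = -4073 + (-28/3 + 3*√7) = -12247/3 + 3*√7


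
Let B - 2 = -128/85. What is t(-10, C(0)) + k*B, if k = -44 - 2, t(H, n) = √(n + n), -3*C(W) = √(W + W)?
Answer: -1932/85 ≈ -22.729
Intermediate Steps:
C(W) = -√2*√W/3 (C(W) = -√(W + W)/3 = -√2*√W/3)
t(H, n) = √2*√n (t(H, n) = √(2*n) = √2*√n)
B = 42/85 (B = 2 - 128/85 = 42/85 ≈ 0.49412)
k = -46
t(-10, C(0)) + k*B = √2*√(-√2*√0/3) - 46*42/85 = √2*√(-⅓*√2*0) - 1932/85 = √2*√0 - 1932/85 = √2*0 - 1932/85 = 0 - 1932/85 = -1932/85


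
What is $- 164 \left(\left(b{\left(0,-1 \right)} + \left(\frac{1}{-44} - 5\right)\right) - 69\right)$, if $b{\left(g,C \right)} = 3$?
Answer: $\frac{128125}{11} \approx 11648.0$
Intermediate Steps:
$- 164 \left(\left(b{\left(0,-1 \right)} + \left(\frac{1}{-44} - 5\right)\right) - 69\right) = - 164 \left(\left(3 + \left(\frac{1}{-44} - 5\right)\right) - 69\right) = - 164 \left(\left(3 - \frac{221}{44}\right) - 69\right) = - 164 \left(- \frac{89}{44} - 69\right) = \left(-164\right) \left(- \frac{3125}{44}\right) = \frac{128125}{11}$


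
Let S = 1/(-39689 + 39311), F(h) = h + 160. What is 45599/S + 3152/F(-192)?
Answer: -34473041/2 ≈ -1.7237e+7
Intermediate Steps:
F(h) = 160 + h
S = -1/378 (S = 1/(-378) = -1/378 ≈ -0.0026455)
45599/S + 3152/F(-192) = 45599/(-1/378) + 3152/(160 - 192) = 45599*(-378) + 3152/(-32) = -17236422 + 3152*(-1/32) = -17236422 - 197/2 = -34473041/2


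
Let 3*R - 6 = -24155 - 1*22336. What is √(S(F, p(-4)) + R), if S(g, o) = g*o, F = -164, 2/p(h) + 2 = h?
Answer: I*√138963/3 ≈ 124.26*I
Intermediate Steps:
p(h) = 2/(-2 + h)
R = -15495 (R = 2 + (-24155 - 1*22336)/3 = 2 + (-24155 - 22336)/3 = 2 + (⅓)*(-46491) = 2 - 15497 = -15495)
√(S(F, p(-4)) + R) = √(-328/(-2 - 4) - 15495) = √(-328/(-6) - 15495) = √(-328*(-1)/6 - 15495) = √(-164*(-⅓) - 15495) = √(164/3 - 15495) = √(-46321/3) = I*√138963/3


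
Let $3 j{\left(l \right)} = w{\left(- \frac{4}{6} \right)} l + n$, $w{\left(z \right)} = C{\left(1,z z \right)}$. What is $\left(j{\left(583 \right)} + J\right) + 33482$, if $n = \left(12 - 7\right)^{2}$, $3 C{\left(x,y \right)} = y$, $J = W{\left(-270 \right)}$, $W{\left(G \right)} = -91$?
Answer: $\frac{2707678}{81} \approx 33428.0$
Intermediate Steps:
$J = -91$
$C{\left(x,y \right)} = \frac{y}{3}$
$w{\left(z \right)} = \frac{z^{2}}{3}$ ($w{\left(z \right)} = \frac{z z}{3} = \frac{z^{2}}{3}$)
$n = 25$ ($n = 5^{2} = 25$)
$j{\left(l \right)} = \frac{25}{3} + \frac{4 l}{81}$ ($j{\left(l \right)} = \frac{\frac{\left(- \frac{4}{6}\right)^{2}}{3} l + 25}{3} = \frac{\frac{\left(\left(-4\right) \frac{1}{6}\right)^{2}}{3} l + 25}{3} = \frac{\frac{\left(- \frac{2}{3}\right)^{2}}{3} l + 25}{3} = \frac{\frac{1}{3} \cdot \frac{4}{9} l + 25}{3} = \frac{\frac{4 l}{27} + 25}{3} = \frac{25 + \frac{4 l}{27}}{3} = \frac{25}{3} + \frac{4 l}{81}$)
$\left(j{\left(583 \right)} + J\right) + 33482 = \left(\left(\frac{25}{3} + \frac{4}{81} \cdot 583\right) - 91\right) + 33482 = \left(\left(\frac{25}{3} + \frac{2332}{81}\right) - 91\right) + 33482 = \left(\frac{3007}{81} - 91\right) + 33482 = - \frac{4364}{81} + 33482 = \frac{2707678}{81}$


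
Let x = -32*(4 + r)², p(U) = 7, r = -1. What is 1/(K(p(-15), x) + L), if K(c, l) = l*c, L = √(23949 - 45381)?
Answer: -84/170237 - I*√5358/2042844 ≈ -0.00049343 - 3.5832e-5*I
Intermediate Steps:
L = 2*I*√5358 (L = √(-21432) = 2*I*√5358 ≈ 146.4*I)
x = -288 (x = -32*(4 - 1)² = -32*3² = -32*9 = -288)
K(c, l) = c*l
1/(K(p(-15), x) + L) = 1/(7*(-288) + 2*I*√5358) = 1/(-2016 + 2*I*√5358)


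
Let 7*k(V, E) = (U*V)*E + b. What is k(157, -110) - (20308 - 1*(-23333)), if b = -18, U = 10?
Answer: -68315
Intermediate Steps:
k(V, E) = -18/7 + 10*E*V/7 (k(V, E) = ((10*V)*E - 18)/7 = (10*E*V - 18)/7 = (-18 + 10*E*V)/7 = -18/7 + 10*E*V/7)
k(157, -110) - (20308 - 1*(-23333)) = (-18/7 + (10/7)*(-110)*157) - (20308 - 1*(-23333)) = (-18/7 - 172700/7) - (20308 + 23333) = -24674 - 1*43641 = -24674 - 43641 = -68315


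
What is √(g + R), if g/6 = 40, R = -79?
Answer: √161 ≈ 12.689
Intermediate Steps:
g = 240 (g = 6*40 = 240)
√(g + R) = √(240 - 79) = √161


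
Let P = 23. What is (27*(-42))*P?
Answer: -26082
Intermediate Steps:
(27*(-42))*P = (27*(-42))*23 = -1134*23 = -26082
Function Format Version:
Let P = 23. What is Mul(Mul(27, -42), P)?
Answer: -26082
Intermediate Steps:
Mul(Mul(27, -42), P) = Mul(Mul(27, -42), 23) = Mul(-1134, 23) = -26082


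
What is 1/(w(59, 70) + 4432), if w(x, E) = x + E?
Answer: 1/4561 ≈ 0.00021925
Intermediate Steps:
w(x, E) = E + x
1/(w(59, 70) + 4432) = 1/((70 + 59) + 4432) = 1/(129 + 4432) = 1/4561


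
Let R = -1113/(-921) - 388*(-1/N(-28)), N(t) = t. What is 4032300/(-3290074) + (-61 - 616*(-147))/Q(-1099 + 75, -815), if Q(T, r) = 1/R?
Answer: -4046345208071744/3535184513 ≈ -1.1446e+6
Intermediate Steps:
R = -27182/2149 (R = -1113/(-921) - 388/((-1*(-28))) = -1113*(-1/921) - 388/28 = 371/307 - 388*1/28 = 371/307 - 97/7 = -27182/2149 ≈ -12.649)
Q(T, r) = -2149/27182 (Q(T, r) = 1/(-27182/2149) = -2149/27182)
4032300/(-3290074) + (-61 - 616*(-147))/Q(-1099 + 75, -815) = 4032300/(-3290074) + (-61 - 616*(-147))/(-2149/27182) = 4032300*(-1/3290074) + (-61 + 90552)*(-27182/2149) = -2016150/1645037 + 90491*(-27182/2149) = -2016150/1645037 - 2459726362/2149 = -4046345208071744/3535184513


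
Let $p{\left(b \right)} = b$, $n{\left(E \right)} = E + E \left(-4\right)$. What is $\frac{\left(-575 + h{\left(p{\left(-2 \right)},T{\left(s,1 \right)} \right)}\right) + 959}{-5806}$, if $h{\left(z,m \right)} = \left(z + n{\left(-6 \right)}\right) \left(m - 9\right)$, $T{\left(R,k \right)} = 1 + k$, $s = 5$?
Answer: $- \frac{136}{2903} \approx -0.046848$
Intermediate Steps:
$n{\left(E \right)} = - 3 E$ ($n{\left(E \right)} = E - 4 E = - 3 E$)
$h{\left(z,m \right)} = \left(-9 + m\right) \left(18 + z\right)$ ($h{\left(z,m \right)} = \left(z - -18\right) \left(m - 9\right) = \left(z + 18\right) \left(-9 + m\right) = \left(18 + z\right) \left(-9 + m\right) = \left(-9 + m\right) \left(18 + z\right)$)
$\frac{\left(-575 + h{\left(p{\left(-2 \right)},T{\left(s,1 \right)} \right)}\right) + 959}{-5806} = \frac{\left(-575 + \left(-162 - -18 + 18 \left(1 + 1\right) + \left(1 + 1\right) \left(-2\right)\right)\right) + 959}{-5806} = \left(\left(-575 + \left(-162 + 18 + 18 \cdot 2 + 2 \left(-2\right)\right)\right) + 959\right) \left(- \frac{1}{5806}\right) = \left(\left(-575 + \left(-162 + 18 + 36 - 4\right)\right) + 959\right) \left(- \frac{1}{5806}\right) = \left(\left(-575 - 112\right) + 959\right) \left(- \frac{1}{5806}\right) = \left(-687 + 959\right) \left(- \frac{1}{5806}\right) = 272 \left(- \frac{1}{5806}\right) = - \frac{136}{2903}$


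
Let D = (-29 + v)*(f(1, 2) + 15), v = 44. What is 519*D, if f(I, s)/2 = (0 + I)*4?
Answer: 179055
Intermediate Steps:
f(I, s) = 8*I (f(I, s) = 2*((0 + I)*4) = 2*(I*4) = 2*(4*I) = 8*I)
D = 345 (D = (-29 + 44)*(8*1 + 15) = 15*(8 + 15) = 15*23 = 345)
519*D = 519*345 = 179055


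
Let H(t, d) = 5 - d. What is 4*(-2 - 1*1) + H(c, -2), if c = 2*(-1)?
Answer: -5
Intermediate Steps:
c = -2
4*(-2 - 1*1) + H(c, -2) = 4*(-2 - 1*1) + (5 - 1*(-2)) = 4*(-2 - 1) + (5 + 2) = 4*(-3) + 7 = -12 + 7 = -5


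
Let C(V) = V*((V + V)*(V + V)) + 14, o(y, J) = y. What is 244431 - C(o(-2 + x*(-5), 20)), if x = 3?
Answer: 264069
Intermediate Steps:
C(V) = 14 + 4*V³ (C(V) = V*((2*V)*(2*V)) + 14 = V*(4*V²) + 14 = 4*V³ + 14 = 14 + 4*V³)
244431 - C(o(-2 + x*(-5), 20)) = 244431 - (14 + 4*(-2 + 3*(-5))³) = 244431 - (14 + 4*(-2 - 15)³) = 244431 - (14 + 4*(-17)³) = 244431 - (14 + 4*(-4913)) = 244431 - (14 - 19652) = 244431 - 1*(-19638) = 244431 + 19638 = 264069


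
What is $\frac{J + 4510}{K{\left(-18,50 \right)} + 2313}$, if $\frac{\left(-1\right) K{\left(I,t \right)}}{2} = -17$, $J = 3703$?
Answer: $\frac{8213}{2347} \approx 3.4994$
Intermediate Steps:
$K{\left(I,t \right)} = 34$ ($K{\left(I,t \right)} = \left(-2\right) \left(-17\right) = 34$)
$\frac{J + 4510}{K{\left(-18,50 \right)} + 2313} = \frac{3703 + 4510}{34 + 2313} = \frac{8213}{2347}$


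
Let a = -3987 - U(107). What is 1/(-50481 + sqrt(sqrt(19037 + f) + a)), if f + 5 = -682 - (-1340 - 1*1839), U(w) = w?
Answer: -1/(50481 - I*sqrt(4094 - sqrt(21529))) ≈ -1.9809e-5 - 2.4654e-8*I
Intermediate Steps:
f = 2492 (f = -5 + (-682 - (-1340 - 1*1839)) = -5 + (-682 - (-1340 - 1839)) = -5 + (-682 - 1*(-3179)) = -5 + (-682 + 3179) = -5 + 2497 = 2492)
a = -4094 (a = -3987 - 1*107 = -3987 - 107 = -4094)
1/(-50481 + sqrt(sqrt(19037 + f) + a)) = 1/(-50481 + sqrt(sqrt(19037 + 2492) - 4094)) = 1/(-50481 + sqrt(sqrt(21529) - 4094)) = 1/(-50481 + sqrt(-4094 + sqrt(21529)))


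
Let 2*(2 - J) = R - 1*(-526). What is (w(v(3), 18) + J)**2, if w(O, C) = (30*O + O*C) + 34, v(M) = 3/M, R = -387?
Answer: 841/4 ≈ 210.25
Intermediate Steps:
J = -135/2 (J = 2 - (-387 - 1*(-526))/2 = 2 - (-387 + 526)/2 = 2 - 1/2*139 = 2 - 139/2 = -135/2 ≈ -67.500)
w(O, C) = 34 + 30*O + C*O (w(O, C) = (30*O + C*O) + 34 = 34 + 30*O + C*O)
(w(v(3), 18) + J)**2 = ((34 + 30*(3/3) + 18*(3/3)) - 135/2)**2 = ((34 + 30*(3*(1/3)) + 18*(3*(1/3))) - 135/2)**2 = ((34 + 30*1 + 18*1) - 135/2)**2 = ((34 + 30 + 18) - 135/2)**2 = (82 - 135/2)**2 = (29/2)**2 = 841/4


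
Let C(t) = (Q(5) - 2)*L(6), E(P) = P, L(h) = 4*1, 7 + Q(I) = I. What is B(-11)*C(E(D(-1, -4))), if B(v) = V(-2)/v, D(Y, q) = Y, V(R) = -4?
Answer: -64/11 ≈ -5.8182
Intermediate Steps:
Q(I) = -7 + I
L(h) = 4
B(v) = -4/v
C(t) = -16 (C(t) = ((-7 + 5) - 2)*4 = (-2 - 2)*4 = -4*4 = -16)
B(-11)*C(E(D(-1, -4))) = -4/(-11)*(-16) = -4*(-1/11)*(-16) = (4/11)*(-16) = -64/11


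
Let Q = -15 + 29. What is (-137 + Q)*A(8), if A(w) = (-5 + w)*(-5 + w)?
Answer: -1107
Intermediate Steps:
Q = 14
A(w) = (-5 + w)**2
(-137 + Q)*A(8) = (-137 + 14)*(-5 + 8)**2 = -123*3**2 = -123*9 = -1107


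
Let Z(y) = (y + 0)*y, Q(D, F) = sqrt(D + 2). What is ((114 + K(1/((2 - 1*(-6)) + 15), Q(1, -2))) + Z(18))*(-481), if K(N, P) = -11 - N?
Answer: -4723420/23 ≈ -2.0537e+5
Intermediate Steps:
Q(D, F) = sqrt(2 + D)
Z(y) = y**2 (Z(y) = y*y = y**2)
((114 + K(1/((2 - 1*(-6)) + 15), Q(1, -2))) + Z(18))*(-481) = ((114 + (-11 - 1/((2 - 1*(-6)) + 15))) + 18**2)*(-481) = ((114 + (-11 - 1/((2 + 6) + 15))) + 324)*(-481) = ((114 + (-11 - 1/(8 + 15))) + 324)*(-481) = ((114 + (-11 - 1/23)) + 324)*(-481) = ((114 - 254/23) + 324)*(-481) = (2368/23 + 324)*(-481) = (9820/23)*(-481) = -4723420/23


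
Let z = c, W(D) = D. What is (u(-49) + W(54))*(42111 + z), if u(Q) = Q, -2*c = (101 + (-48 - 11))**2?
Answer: 206145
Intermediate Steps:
c = -882 (c = -(101 + (-48 - 11))**2/2 = -(101 - 59)**2/2 = -1/2*42**2 = -1/2*1764 = -882)
z = -882
(u(-49) + W(54))*(42111 + z) = (-49 + 54)*(42111 - 882) = 5*41229 = 206145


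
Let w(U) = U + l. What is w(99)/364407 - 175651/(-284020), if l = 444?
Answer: 21387558939/34499625380 ≈ 0.61994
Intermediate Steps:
w(U) = 444 + U (w(U) = U + 444 = 444 + U)
w(99)/364407 - 175651/(-284020) = (444 + 99)/364407 - 175651/(-284020) = 543*(1/364407) - 175651*(-1/284020) = 181/121469 + 175651/284020 = 21387558939/34499625380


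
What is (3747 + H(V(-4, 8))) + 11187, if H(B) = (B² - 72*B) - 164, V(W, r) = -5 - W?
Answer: 14843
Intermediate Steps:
H(B) = -164 + B² - 72*B
(3747 + H(V(-4, 8))) + 11187 = (3747 + (-164 + (-5 - 1*(-4))² - 72*(-5 - 1*(-4)))) + 11187 = (3747 + (-164 + (-5 + 4)² - 72*(-5 + 4))) + 11187 = (3747 + (-164 + (-1)² - 72*(-1))) + 11187 = (3747 + (-164 + 1 + 72)) + 11187 = (3747 - 91) + 11187 = 3656 + 11187 = 14843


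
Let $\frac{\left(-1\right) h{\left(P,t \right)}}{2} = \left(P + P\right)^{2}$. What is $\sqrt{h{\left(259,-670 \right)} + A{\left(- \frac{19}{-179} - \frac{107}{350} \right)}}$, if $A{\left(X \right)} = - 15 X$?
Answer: $\frac{i \sqrt{84253748995430}}{12530} \approx 732.56 i$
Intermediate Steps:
$h{\left(P,t \right)} = - 8 P^{2}$ ($h{\left(P,t \right)} = - 2 \left(P + P\right)^{2} = - 2 \left(2 P\right)^{2} = - 2 \cdot 4 P^{2} = - 8 P^{2}$)
$\sqrt{h{\left(259,-670 \right)} + A{\left(- \frac{19}{-179} - \frac{107}{350} \right)}} = \sqrt{- 8 \cdot 259^{2} - 15 \left(- \frac{19}{-179} - \frac{107}{350}\right)} = \sqrt{\left(-8\right) 67081 - 15 \left(\left(-19\right) \left(- \frac{1}{179}\right) - \frac{107}{350}\right)} = \sqrt{-536648 - 15 \left(\frac{19}{179} - \frac{107}{350}\right)} = \sqrt{-536648 - - \frac{37509}{12530}} = \sqrt{-536648 + \frac{37509}{12530}} = \sqrt{- \frac{6724161931}{12530}} = \frac{i \sqrt{84253748995430}}{12530}$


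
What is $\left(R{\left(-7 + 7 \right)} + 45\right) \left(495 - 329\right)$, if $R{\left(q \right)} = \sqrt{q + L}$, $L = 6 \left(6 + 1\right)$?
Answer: $7470 + 166 \sqrt{42} \approx 8545.8$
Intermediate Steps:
$L = 42$ ($L = 6 \cdot 7 = 42$)
$R{\left(q \right)} = \sqrt{42 + q}$ ($R{\left(q \right)} = \sqrt{q + 42} = \sqrt{42 + q}$)
$\left(R{\left(-7 + 7 \right)} + 45\right) \left(495 - 329\right) = \left(\sqrt{42 + \left(-7 + 7\right)} + 45\right) \left(495 - 329\right) = \left(\sqrt{42 + 0} + 45\right) 166 = \left(\sqrt{42} + 45\right) 166 = \left(45 + \sqrt{42}\right) 166 = 7470 + 166 \sqrt{42}$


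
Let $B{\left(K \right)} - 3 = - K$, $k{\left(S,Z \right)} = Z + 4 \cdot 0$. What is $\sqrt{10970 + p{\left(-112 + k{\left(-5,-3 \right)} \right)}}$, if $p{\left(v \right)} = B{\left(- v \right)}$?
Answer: $\sqrt{10858} \approx 104.2$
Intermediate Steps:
$k{\left(S,Z \right)} = Z$ ($k{\left(S,Z \right)} = Z + 0 = Z$)
$B{\left(K \right)} = 3 - K$
$p{\left(v \right)} = 3 + v$ ($p{\left(v \right)} = 3 - - v = 3 + v$)
$\sqrt{10970 + p{\left(-112 + k{\left(-5,-3 \right)} \right)}} = \sqrt{10970 + \left(3 - 115\right)} = \sqrt{10970 - 112} = \sqrt{10858}$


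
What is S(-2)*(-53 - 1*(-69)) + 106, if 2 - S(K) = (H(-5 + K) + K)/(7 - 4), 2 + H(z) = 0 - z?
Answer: 122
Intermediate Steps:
H(z) = -2 - z (H(z) = -2 + (0 - z) = -2 - z)
S(K) = 1 (S(K) = 2 - ((-2 - (-5 + K)) + K)/(7 - 4) = 2 - ((-2 + (5 - K)) + K)/3 = 2 - ((3 - K) + K)/3 = 2 - 3/3 = 2 - 1*1 = 2 - 1 = 1)
S(-2)*(-53 - 1*(-69)) + 106 = 1*(-53 - 1*(-69)) + 106 = 1*(-53 + 69) + 106 = 1*16 + 106 = 16 + 106 = 122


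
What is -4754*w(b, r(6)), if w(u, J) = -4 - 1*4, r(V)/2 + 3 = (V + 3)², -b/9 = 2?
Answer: 38032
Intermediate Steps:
b = -18 (b = -9*2 = -18)
r(V) = -6 + 2*(3 + V)² (r(V) = -6 + 2*(V + 3)² = -6 + 2*(3 + V)²)
w(u, J) = -8 (w(u, J) = -4 - 4 = -8)
-4754*w(b, r(6)) = -4754*(-8) = 38032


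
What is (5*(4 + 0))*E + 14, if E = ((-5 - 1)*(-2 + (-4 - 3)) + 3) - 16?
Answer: 834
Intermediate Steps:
E = 41 (E = (-6*(-2 - 7) + 3) - 16 = (-6*(-9) + 3) - 16 = (54 + 3) - 16 = 57 - 16 = 41)
(5*(4 + 0))*E + 14 = (5*(4 + 0))*41 + 14 = (5*4)*41 + 14 = 20*41 + 14 = 820 + 14 = 834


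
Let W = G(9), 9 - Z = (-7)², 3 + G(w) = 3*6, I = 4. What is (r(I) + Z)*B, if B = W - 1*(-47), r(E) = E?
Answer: -2232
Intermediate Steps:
G(w) = 15 (G(w) = -3 + 3*6 = -3 + 18 = 15)
Z = -40 (Z = 9 - 1*(-7)² = 9 - 1*49 = 9 - 49 = -40)
W = 15
B = 62 (B = 15 - 1*(-47) = 15 + 47 = 62)
(r(I) + Z)*B = (4 - 40)*62 = -36*62 = -2232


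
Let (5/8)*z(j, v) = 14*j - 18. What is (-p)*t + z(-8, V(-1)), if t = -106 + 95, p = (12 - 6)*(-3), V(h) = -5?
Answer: -406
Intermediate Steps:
p = -18 (p = 6*(-3) = -18)
z(j, v) = -144/5 + 112*j/5 (z(j, v) = 8*(14*j - 18)/5 = 8*(-18 + 14*j)/5 = -144/5 + 112*j/5)
t = -11
(-p)*t + z(-8, V(-1)) = -1*(-18)*(-11) + (-144/5 + (112/5)*(-8)) = 18*(-11) + (-144/5 - 896/5) = -198 - 208 = -406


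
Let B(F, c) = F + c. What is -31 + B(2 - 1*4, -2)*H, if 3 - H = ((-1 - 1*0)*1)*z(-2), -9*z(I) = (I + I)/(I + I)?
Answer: -383/9 ≈ -42.556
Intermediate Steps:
z(I) = -⅑ (z(I) = -(I + I)/(9*(I + I)) = -2*I/(9*(2*I)) = -2*I*1/(2*I)/9 = -⅑*1 = -⅑)
H = 26/9 (H = 3 - (-1 - 1*0)*1*(-1)/9 = 3 - (-1 + 0)*1*(-1)/9 = 3 - (-1*1)*(-1)/9 = 3 - (-1)*(-1)/9 = 3 - 1*⅑ = 3 - ⅑ = 26/9 ≈ 2.8889)
-31 + B(2 - 1*4, -2)*H = -31 + ((2 - 1*4) - 2)*(26/9) = -31 + ((2 - 4) - 2)*(26/9) = -31 + (-2 - 2)*(26/9) = -31 - 4*26/9 = -31 - 104/9 = -383/9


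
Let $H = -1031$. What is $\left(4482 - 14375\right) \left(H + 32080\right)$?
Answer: $-307167757$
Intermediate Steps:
$\left(4482 - 14375\right) \left(H + 32080\right) = \left(4482 - 14375\right) \left(-1031 + 32080\right) = \left(-9893\right) 31049 = -307167757$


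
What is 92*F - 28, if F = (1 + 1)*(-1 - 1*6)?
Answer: -1316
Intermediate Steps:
F = -14 (F = 2*(-1 - 6) = 2*(-7) = -14)
92*F - 28 = 92*(-14) - 28 = -1288 - 28 = -1316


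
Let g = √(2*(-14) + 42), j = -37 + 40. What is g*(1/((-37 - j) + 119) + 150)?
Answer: 11851*√14/79 ≈ 561.30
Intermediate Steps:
j = 3
g = √14 (g = √(-28 + 42) = √14 ≈ 3.7417)
g*(1/((-37 - j) + 119) + 150) = √14*(1/((-37 - 1*3) + 119) + 150) = √14*(1/((-37 - 3) + 119) + 150) = √14*(1/(-40 + 119) + 150) = √14*(1/79 + 150) = √14*(11851/79) = 11851*√14/79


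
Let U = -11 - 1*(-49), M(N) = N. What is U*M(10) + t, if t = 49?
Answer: 429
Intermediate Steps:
U = 38 (U = -11 + 49 = 38)
U*M(10) + t = 38*10 + 49 = 380 + 49 = 429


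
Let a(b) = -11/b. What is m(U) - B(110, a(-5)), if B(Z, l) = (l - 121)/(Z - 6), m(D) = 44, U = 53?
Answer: 11737/260 ≈ 45.142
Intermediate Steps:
B(Z, l) = (-121 + l)/(-6 + Z)
m(U) - B(110, a(-5)) = 44 - (-121 - 11/(-5))/(-6 + 110) = 44 - (-121 - 11*(-⅕))/104 = 44 - (-121 + 11/5)/104 = 44 - (-594)/(104*5) = 44 - 1*(-297/260) = 44 + 297/260 = 11737/260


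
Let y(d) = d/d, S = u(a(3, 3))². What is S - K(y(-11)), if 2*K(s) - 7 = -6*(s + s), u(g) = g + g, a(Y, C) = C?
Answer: 77/2 ≈ 38.500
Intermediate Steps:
u(g) = 2*g
S = 36 (S = (2*3)² = 6² = 36)
y(d) = 1
K(s) = 7/2 - 6*s (K(s) = 7/2 + (-6*(s + s))/2 = 7/2 + (-12*s)/2 = 7/2 - 6*s)
S - K(y(-11)) = 36 - (7/2 - 6*1) = 36 - (7/2 - 6) = 36 - 1*(-5/2) = 36 + 5/2 = 77/2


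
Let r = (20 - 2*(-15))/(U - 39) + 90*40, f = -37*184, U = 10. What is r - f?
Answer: 301782/29 ≈ 10406.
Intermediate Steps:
f = -6808
r = 104350/29 (r = (20 - 2*(-15))/(10 - 39) + 90*40 = (20 + 30)/(-29) + 3600 = 50*(-1/29) + 3600 = -50/29 + 3600 = 104350/29 ≈ 3598.3)
r - f = 104350/29 - 1*(-6808) = 104350/29 + 6808 = 301782/29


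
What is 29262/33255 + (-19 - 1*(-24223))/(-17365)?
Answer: -19784626/38498205 ≈ -0.51391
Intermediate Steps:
29262/33255 + (-19 - 1*(-24223))/(-17365) = 29262*(1/33255) + (-19 + 24223)*(-1/17365) = 9754/11085 + 24204*(-1/17365) = 9754/11085 - 24204/17365 = -19784626/38498205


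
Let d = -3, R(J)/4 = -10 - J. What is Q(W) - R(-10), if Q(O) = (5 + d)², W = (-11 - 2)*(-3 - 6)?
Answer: 4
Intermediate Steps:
W = 117 (W = -13*(-9) = 117)
R(J) = -40 - 4*J (R(J) = 4*(-10 - J) = -40 - 4*J)
Q(O) = 4 (Q(O) = (5 - 3)² = 2² = 4)
Q(W) - R(-10) = 4 - (-40 - 4*(-10)) = 4 - (-40 + 40) = 4 - 1*0 = 4 + 0 = 4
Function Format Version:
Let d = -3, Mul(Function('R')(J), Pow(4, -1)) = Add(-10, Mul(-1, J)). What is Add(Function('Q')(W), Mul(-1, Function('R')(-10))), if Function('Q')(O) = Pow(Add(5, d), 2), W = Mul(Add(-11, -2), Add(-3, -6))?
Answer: 4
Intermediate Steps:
W = 117 (W = Mul(-13, -9) = 117)
Function('R')(J) = Add(-40, Mul(-4, J)) (Function('R')(J) = Mul(4, Add(-10, Mul(-1, J))) = Add(-40, Mul(-4, J)))
Function('Q')(O) = 4 (Function('Q')(O) = Pow(Add(5, -3), 2) = Pow(2, 2) = 4)
Add(Function('Q')(W), Mul(-1, Function('R')(-10))) = Add(4, Mul(-1, Add(-40, Mul(-4, -10)))) = Add(4, Mul(-1, Add(-40, 40))) = Add(4, Mul(-1, 0)) = Add(4, 0) = 4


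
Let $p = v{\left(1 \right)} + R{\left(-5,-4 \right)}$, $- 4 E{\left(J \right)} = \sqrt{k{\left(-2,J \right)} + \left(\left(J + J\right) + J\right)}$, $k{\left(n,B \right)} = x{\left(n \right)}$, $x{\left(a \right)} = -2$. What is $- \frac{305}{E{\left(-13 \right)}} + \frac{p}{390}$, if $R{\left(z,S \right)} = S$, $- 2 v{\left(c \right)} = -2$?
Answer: $- \frac{1}{130} - \frac{1220 i \sqrt{41}}{41} \approx -0.0076923 - 190.53 i$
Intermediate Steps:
$v{\left(c \right)} = 1$ ($v{\left(c \right)} = \left(- \frac{1}{2}\right) \left(-2\right) = 1$)
$k{\left(n,B \right)} = -2$
$E{\left(J \right)} = - \frac{\sqrt{-2 + 3 J}}{4}$ ($E{\left(J \right)} = - \frac{\sqrt{-2 + \left(\left(J + J\right) + J\right)}}{4} = - \frac{\sqrt{-2 + \left(2 J + J\right)}}{4} = - \frac{\sqrt{-2 + 3 J}}{4}$)
$p = -3$ ($p = 1 - 4 = -3$)
$- \frac{305}{E{\left(-13 \right)}} + \frac{p}{390} = - \frac{305}{\left(- \frac{1}{4}\right) \sqrt{-2 + 3 \left(-13\right)}} - \frac{3}{390} = - \frac{305}{\left(- \frac{1}{4}\right) \sqrt{-2 - 39}} - \frac{1}{130} = - \frac{305}{\left(- \frac{1}{4}\right) \sqrt{-41}} - \frac{1}{130} = - \frac{305}{\left(- \frac{1}{4}\right) i \sqrt{41}} - \frac{1}{130} = - 305 \frac{4 i \sqrt{41}}{41} - \frac{1}{130} = - \frac{1220 i \sqrt{41}}{41} - \frac{1}{130} = - \frac{1}{130} - \frac{1220 i \sqrt{41}}{41}$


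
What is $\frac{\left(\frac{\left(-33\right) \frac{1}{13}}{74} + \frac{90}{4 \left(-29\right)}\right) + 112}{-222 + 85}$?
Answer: $- \frac{1550987}{1911013} \approx -0.8116$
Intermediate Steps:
$\frac{\left(\frac{\left(-33\right) \frac{1}{13}}{74} + \frac{90}{4 \left(-29\right)}\right) + 112}{-222 + 85} = \frac{\left(\left(-33\right) \frac{1}{13} \cdot \frac{1}{74} + \frac{90}{-116}\right) + 112}{-137} = \left(\left(\left(- \frac{33}{13}\right) \frac{1}{74} + 90 \left(- \frac{1}{116}\right)\right) + 112\right) \left(- \frac{1}{137}\right) = \left(\left(- \frac{33}{962} - \frac{45}{58}\right) + 112\right) \left(- \frac{1}{137}\right) = \left(- \frac{11301}{13949} + 112\right) \left(- \frac{1}{137}\right) = \frac{1550987}{13949} \left(- \frac{1}{137}\right) = - \frac{1550987}{1911013}$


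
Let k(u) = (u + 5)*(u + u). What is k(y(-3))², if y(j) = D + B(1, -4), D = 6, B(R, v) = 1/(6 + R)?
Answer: 44997264/2401 ≈ 18741.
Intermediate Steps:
y(j) = 43/7 (y(j) = 6 + 1/(6 + 1) = 6 + 1/7 = 6 + ⅐ = 43/7)
k(u) = 2*u*(5 + u) (k(u) = (5 + u)*(2*u) = 2*u*(5 + u))
k(y(-3))² = (2*(43/7)*(5 + 43/7))² = (2*(43/7)*(78/7))² = (6708/49)² = 44997264/2401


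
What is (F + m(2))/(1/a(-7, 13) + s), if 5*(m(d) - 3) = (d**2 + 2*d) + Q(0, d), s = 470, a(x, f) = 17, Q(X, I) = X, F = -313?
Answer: -26214/39955 ≈ -0.65609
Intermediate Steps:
m(d) = 3 + d**2/5 + 2*d/5 (m(d) = 3 + ((d**2 + 2*d) + 0)/5 = 3 + (d**2 + 2*d)/5 = 3 + (d**2/5 + 2*d/5) = 3 + d**2/5 + 2*d/5)
(F + m(2))/(1/a(-7, 13) + s) = (-313 + (3 + (1/5)*2**2 + (2/5)*2))/(1/17 + 470) = (-313 + (3 + (1/5)*4 + 4/5))/(1/17 + 470) = (-313 + (3 + 4/5 + 4/5))/(7991/17) = (-313 + 23/5)*(17/7991) = -1542/5*17/7991 = -26214/39955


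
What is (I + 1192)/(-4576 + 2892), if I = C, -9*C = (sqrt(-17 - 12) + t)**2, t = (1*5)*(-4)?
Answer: -298/421 + (20 - I*sqrt(29))**2/15156 ≈ -0.68336 - 0.014213*I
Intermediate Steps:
t = -20 (t = 5*(-4) = -20)
C = -(-20 + I*sqrt(29))**2/9 (C = -(sqrt(-17 - 12) - 20)**2/9 = -(sqrt(-29) - 20)**2/9 = -(I*sqrt(29) - 20)**2/9 = -(-20 + I*sqrt(29))**2/9 ≈ -41.222 + 23.934*I)
I = -371/9 + 40*I*sqrt(29)/9 ≈ -41.222 + 23.934*I
(I + 1192)/(-4576 + 2892) = ((-371/9 + 40*I*sqrt(29)/9) + 1192)/(-4576 + 2892) = (10357/9 + 40*I*sqrt(29)/9)/(-1684) = (10357/9 + 40*I*sqrt(29)/9)*(-1/1684) = -10357/15156 - 10*I*sqrt(29)/3789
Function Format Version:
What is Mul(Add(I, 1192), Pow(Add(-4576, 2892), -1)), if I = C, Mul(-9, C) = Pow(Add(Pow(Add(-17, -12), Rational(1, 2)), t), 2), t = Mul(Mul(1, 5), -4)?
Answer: Add(Rational(-298, 421), Mul(Rational(1, 15156), Pow(Add(20, Mul(-1, I, Pow(29, Rational(1, 2)))), 2))) ≈ Add(-0.68336, Mul(-0.014213, I))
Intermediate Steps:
t = -20 (t = Mul(5, -4) = -20)
C = Mul(Rational(-1, 9), Pow(Add(-20, Mul(I, Pow(29, Rational(1, 2)))), 2)) (C = Mul(Rational(-1, 9), Pow(Add(Pow(Add(-17, -12), Rational(1, 2)), -20), 2)) = Mul(Rational(-1, 9), Pow(Add(Pow(-29, Rational(1, 2)), -20), 2)) = Mul(Rational(-1, 9), Pow(Add(Mul(I, Pow(29, Rational(1, 2))), -20), 2)) = Mul(Rational(-1, 9), Pow(Add(-20, Mul(I, Pow(29, Rational(1, 2)))), 2)) ≈ Add(-41.222, Mul(23.934, I)))
I = Add(Rational(-371, 9), Mul(Rational(40, 9), I, Pow(29, Rational(1, 2)))) ≈ Add(-41.222, Mul(23.934, I))
Mul(Add(I, 1192), Pow(Add(-4576, 2892), -1)) = Mul(Add(Add(Rational(-371, 9), Mul(Rational(40, 9), I, Pow(29, Rational(1, 2)))), 1192), Pow(Add(-4576, 2892), -1)) = Mul(Add(Rational(10357, 9), Mul(Rational(40, 9), I, Pow(29, Rational(1, 2)))), Pow(-1684, -1)) = Mul(Add(Rational(10357, 9), Mul(Rational(40, 9), I, Pow(29, Rational(1, 2)))), Rational(-1, 1684)) = Add(Rational(-10357, 15156), Mul(Rational(-10, 3789), I, Pow(29, Rational(1, 2))))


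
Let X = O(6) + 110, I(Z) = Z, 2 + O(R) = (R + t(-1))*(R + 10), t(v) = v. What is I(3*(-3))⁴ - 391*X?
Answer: -66947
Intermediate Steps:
O(R) = -2 + (-1 + R)*(10 + R) (O(R) = -2 + (R - 1)*(R + 10) = -2 + (-1 + R)*(10 + R))
X = 188 (X = (-12 + 6² + 9*6) + 110 = (-12 + 36 + 54) + 110 = 78 + 110 = 188)
I(3*(-3))⁴ - 391*X = (3*(-3))⁴ - 391*188 = (-9)⁴ - 73508 = 6561 - 73508 = -66947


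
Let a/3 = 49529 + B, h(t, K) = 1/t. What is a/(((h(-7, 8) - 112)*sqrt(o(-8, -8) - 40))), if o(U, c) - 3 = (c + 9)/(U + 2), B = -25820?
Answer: 497889*I*sqrt(1338)/175055 ≈ 104.04*I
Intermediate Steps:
o(U, c) = 3 + (9 + c)/(2 + U) (o(U, c) = 3 + (c + 9)/(U + 2) = 3 + (9 + c)/(2 + U))
a = 71127 (a = 3*(49529 - 25820) = 3*23709 = 71127)
a/(((h(-7, 8) - 112)*sqrt(o(-8, -8) - 40))) = 71127/(((1/(-7) - 112)*sqrt((15 - 8 + 3*(-8))/(2 - 8) - 40))) = 71127/(((-1/7 - 112)*sqrt((15 - 8 - 24)/(-6) - 40))) = 71127/((-785*sqrt(-1/6*(-17) - 40)/7)) = 71127/((-785*sqrt(17/6 - 40)/7)) = 71127/((-785*I*sqrt(1338)/42)) = 71127*(7*I*sqrt(1338)/175055) = 497889*I*sqrt(1338)/175055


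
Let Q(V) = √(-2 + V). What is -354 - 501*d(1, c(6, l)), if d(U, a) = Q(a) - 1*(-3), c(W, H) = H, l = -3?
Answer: -1857 - 501*I*√5 ≈ -1857.0 - 1120.3*I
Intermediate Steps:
d(U, a) = 3 + √(-2 + a) (d(U, a) = √(-2 + a) - 1*(-3) = √(-2 + a) + 3 = 3 + √(-2 + a))
-354 - 501*d(1, c(6, l)) = -354 - 501*(3 + √(-2 - 3)) = -354 - 501*(3 + √(-5)) = -354 - 501*(3 + I*√5) = -354 + (-1503 - 501*I*√5) = -1857 - 501*I*√5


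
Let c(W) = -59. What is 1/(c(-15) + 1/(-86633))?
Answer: -86633/5111348 ≈ -0.016949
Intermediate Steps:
1/(c(-15) + 1/(-86633)) = 1/(-59 + 1/(-86633)) = 1/(-59 - 1/86633) = 1/(-5111348/86633) = -86633/5111348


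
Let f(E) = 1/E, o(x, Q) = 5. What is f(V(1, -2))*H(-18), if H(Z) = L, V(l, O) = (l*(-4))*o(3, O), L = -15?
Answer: 3/4 ≈ 0.75000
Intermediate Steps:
V(l, O) = -20*l (V(l, O) = (l*(-4))*5 = -4*l*5 = -20*l)
H(Z) = -15
f(E) = 1/E
f(V(1, -2))*H(-18) = -15/(-20*1) = -15/(-20) = -1/20*(-15) = 3/4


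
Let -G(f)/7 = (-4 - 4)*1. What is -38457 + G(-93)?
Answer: -38401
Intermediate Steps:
G(f) = 56 (G(f) = -7*(-4 - 4) = -(-56) = -7*(-8) = 56)
-38457 + G(-93) = -38457 + 56 = -38401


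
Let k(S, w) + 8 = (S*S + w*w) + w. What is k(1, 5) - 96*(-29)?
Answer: 2807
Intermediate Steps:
k(S, w) = -8 + w + S**2 + w**2 (k(S, w) = -8 + ((S*S + w*w) + w) = -8 + ((S**2 + w**2) + w) = -8 + (w + S**2 + w**2) = -8 + w + S**2 + w**2)
k(1, 5) - 96*(-29) = (-8 + 5 + 1**2 + 5**2) - 96*(-29) = (-8 + 5 + 1 + 25) + 2784 = 23 + 2784 = 2807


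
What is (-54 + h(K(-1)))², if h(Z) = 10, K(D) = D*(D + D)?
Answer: 1936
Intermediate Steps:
K(D) = 2*D² (K(D) = D*(2*D) = 2*D²)
(-54 + h(K(-1)))² = (-54 + 10)² = (-44)² = 1936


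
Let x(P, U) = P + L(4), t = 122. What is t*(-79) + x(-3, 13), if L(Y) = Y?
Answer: -9637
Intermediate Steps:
x(P, U) = 4 + P (x(P, U) = P + 4 = 4 + P)
t*(-79) + x(-3, 13) = 122*(-79) + (4 - 3) = -9638 + 1 = -9637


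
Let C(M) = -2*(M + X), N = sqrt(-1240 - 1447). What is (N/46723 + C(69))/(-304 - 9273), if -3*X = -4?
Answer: 422/28731 - I*sqrt(2687)/447466171 ≈ 0.014688 - 1.1584e-7*I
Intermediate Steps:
X = 4/3 (X = -1/3*(-4) = 4/3 ≈ 1.3333)
N = I*sqrt(2687) (N = sqrt(-2687) = I*sqrt(2687) ≈ 51.836*I)
C(M) = -8/3 - 2*M (C(M) = -2*(M + 4/3) = -2*(4/3 + M) = -8/3 - 2*M)
(N/46723 + C(69))/(-304 - 9273) = ((I*sqrt(2687))/46723 + (-8/3 - 2*69))/(-304 - 9273) = ((I*sqrt(2687))*(1/46723) + (-8/3 - 138))/(-9577) = (I*sqrt(2687)/46723 - 422/3)*(-1/9577) = (-422/3 + I*sqrt(2687)/46723)*(-1/9577) = 422/28731 - I*sqrt(2687)/447466171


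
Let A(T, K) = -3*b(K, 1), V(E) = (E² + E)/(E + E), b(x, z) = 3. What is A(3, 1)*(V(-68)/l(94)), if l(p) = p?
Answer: 603/188 ≈ 3.2074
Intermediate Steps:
V(E) = (E + E²)/(2*E) (V(E) = (E + E²)/((2*E)) = (E + E²)*(1/(2*E)) = (E + E²)/(2*E))
A(T, K) = -9 (A(T, K) = -3*3 = -9)
A(3, 1)*(V(-68)/l(94)) = -9*(½ + (½)*(-68))/94 = -9*(½ - 34)/94 = -(-603)/(2*94) = -9*(-67/188) = 603/188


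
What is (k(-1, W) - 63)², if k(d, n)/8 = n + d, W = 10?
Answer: 81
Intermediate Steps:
k(d, n) = 8*d + 8*n (k(d, n) = 8*(n + d) = 8*(d + n) = 8*d + 8*n)
(k(-1, W) - 63)² = ((8*(-1) + 8*10) - 63)² = ((-8 + 80) - 63)² = (72 - 63)² = 9² = 81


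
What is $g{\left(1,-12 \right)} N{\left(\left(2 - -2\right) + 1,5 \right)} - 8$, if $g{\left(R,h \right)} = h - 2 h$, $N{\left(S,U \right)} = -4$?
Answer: $-56$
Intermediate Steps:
$g{\left(R,h \right)} = - h$
$g{\left(1,-12 \right)} N{\left(\left(2 - -2\right) + 1,5 \right)} - 8 = \left(-1\right) \left(-12\right) \left(-4\right) - 8 = 12 \left(-4\right) - 8 = -48 - 8 = -56$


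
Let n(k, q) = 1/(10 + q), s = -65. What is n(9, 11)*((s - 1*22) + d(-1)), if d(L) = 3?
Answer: -4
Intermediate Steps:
n(9, 11)*((s - 1*22) + d(-1)) = ((-65 - 1*22) + 3)/(10 + 11) = ((-65 - 22) + 3)/21 = (-87 + 3)/21 = (1/21)*(-84) = -4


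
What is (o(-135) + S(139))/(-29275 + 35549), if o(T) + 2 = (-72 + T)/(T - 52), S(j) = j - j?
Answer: -167/1173238 ≈ -0.00014234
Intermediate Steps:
S(j) = 0
o(T) = -2 + (-72 + T)/(-52 + T) (o(T) = -2 + (-72 + T)/(T - 52) = -2 + (-72 + T)/(-52 + T))
(o(-135) + S(139))/(-29275 + 35549) = ((32 - 1*(-135))/(-52 - 135) + 0)/(-29275 + 35549) = ((32 + 135)/(-187) + 0)/6274 = (-1/187*167 + 0)*(1/6274) = (-167/187 + 0)*(1/6274) = -167/187*1/6274 = -167/1173238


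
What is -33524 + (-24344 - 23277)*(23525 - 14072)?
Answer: -450194837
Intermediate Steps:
-33524 + (-24344 - 23277)*(23525 - 14072) = -33524 - 47621*9453 = -33524 - 450161313 = -450194837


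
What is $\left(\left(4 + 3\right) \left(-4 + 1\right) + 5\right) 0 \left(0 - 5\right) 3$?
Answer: $0$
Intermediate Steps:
$\left(\left(4 + 3\right) \left(-4 + 1\right) + 5\right) 0 \left(0 - 5\right) 3 = \left(7 \left(-3\right) + 5\right) 0 \left(0 - 5\right) 3 = \left(-21 + 5\right) 0 \left(0 - 5\right) 3 = \left(-16\right) 0 \left(-5\right) 3 = 0 \left(-5\right) 3 = 0 \cdot 3 = 0$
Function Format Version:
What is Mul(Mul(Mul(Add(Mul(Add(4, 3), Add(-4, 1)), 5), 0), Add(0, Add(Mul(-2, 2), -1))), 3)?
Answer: 0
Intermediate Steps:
Mul(Mul(Mul(Add(Mul(Add(4, 3), Add(-4, 1)), 5), 0), Add(0, Add(Mul(-2, 2), -1))), 3) = Mul(Mul(Mul(Add(Mul(7, -3), 5), 0), Add(0, Add(-4, -1))), 3) = Mul(Mul(Mul(Add(-21, 5), 0), Add(0, -5)), 3) = Mul(Mul(Mul(-16, 0), -5), 3) = Mul(Mul(0, -5), 3) = Mul(0, 3) = 0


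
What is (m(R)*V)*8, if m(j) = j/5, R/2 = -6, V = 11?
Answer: -1056/5 ≈ -211.20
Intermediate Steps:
R = -12 (R = 2*(-6) = -12)
m(j) = j/5 (m(j) = j*(1/5) = j/5)
(m(R)*V)*8 = (((1/5)*(-12))*11)*8 = -12/5*11*8 = -132/5*8 = -1056/5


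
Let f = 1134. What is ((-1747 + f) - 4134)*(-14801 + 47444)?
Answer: -154956321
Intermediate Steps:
((-1747 + f) - 4134)*(-14801 + 47444) = ((-1747 + 1134) - 4134)*(-14801 + 47444) = (-613 - 4134)*32643 = -4747*32643 = -154956321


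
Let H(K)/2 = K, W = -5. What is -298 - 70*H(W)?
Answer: 402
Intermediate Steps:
H(K) = 2*K
-298 - 70*H(W) = -298 - 140*(-5) = -298 - 70*(-10) = -298 + 700 = 402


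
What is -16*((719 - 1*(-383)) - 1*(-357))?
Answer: -23344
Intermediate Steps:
-16*((719 - 1*(-383)) - 1*(-357)) = -16*((719 + 383) + 357) = -16*(1102 + 357) = -16*1459 = -23344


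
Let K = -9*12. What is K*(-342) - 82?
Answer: 36854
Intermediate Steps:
K = -108
K*(-342) - 82 = -108*(-342) - 82 = 36936 - 82 = 36854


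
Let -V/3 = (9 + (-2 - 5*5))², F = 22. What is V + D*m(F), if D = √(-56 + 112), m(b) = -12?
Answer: -972 - 24*√14 ≈ -1061.8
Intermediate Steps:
V = -972 (V = -3*(9 + (-2 - 5*5))² = -3*(9 + (-2 - 25))² = -3*(9 - 27)² = -3*(-18)² = -3*324 = -972)
D = 2*√14 (D = √56 = 2*√14 ≈ 7.4833)
V + D*m(F) = -972 + (2*√14)*(-12) = -972 - 24*√14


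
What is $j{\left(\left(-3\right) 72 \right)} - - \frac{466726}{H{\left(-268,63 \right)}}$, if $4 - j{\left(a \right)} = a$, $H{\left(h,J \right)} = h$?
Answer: $- \frac{203883}{134} \approx -1521.5$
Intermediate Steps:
$j{\left(a \right)} = 4 - a$
$j{\left(\left(-3\right) 72 \right)} - - \frac{466726}{H{\left(-268,63 \right)}} = \left(4 - \left(-3\right) 72\right) - - \frac{466726}{-268} = \left(4 - -216\right) - \left(-466726\right) \left(- \frac{1}{268}\right) = \left(4 + 216\right) - \frac{233363}{134} = 220 - \frac{233363}{134} = - \frac{203883}{134}$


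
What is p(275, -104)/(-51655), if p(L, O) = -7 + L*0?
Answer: 7/51655 ≈ 0.00013551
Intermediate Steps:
p(L, O) = -7 (p(L, O) = -7 + 0 = -7)
p(275, -104)/(-51655) = -7/(-51655) = -7*(-1/51655) = 7/51655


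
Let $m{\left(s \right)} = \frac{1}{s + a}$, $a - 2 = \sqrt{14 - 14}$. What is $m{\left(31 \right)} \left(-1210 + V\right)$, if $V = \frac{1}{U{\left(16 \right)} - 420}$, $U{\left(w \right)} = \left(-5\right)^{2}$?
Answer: $- \frac{159317}{4345} \approx -36.667$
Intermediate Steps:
$U{\left(w \right)} = 25$
$a = 2$ ($a = 2 + \sqrt{14 - 14} = 2 + \sqrt{0} = 2 + 0 = 2$)
$V = - \frac{1}{395}$ ($V = \frac{1}{25 - 420} = \frac{1}{-395} = - \frac{1}{395} \approx -0.0025316$)
$m{\left(s \right)} = \frac{1}{2 + s}$ ($m{\left(s \right)} = \frac{1}{s + 2} = \frac{1}{2 + s}$)
$m{\left(31 \right)} \left(-1210 + V\right) = \frac{-1210 - \frac{1}{395}}{2 + 31} = \frac{1}{33} \left(- \frac{477951}{395}\right) = - \frac{159317}{4345}$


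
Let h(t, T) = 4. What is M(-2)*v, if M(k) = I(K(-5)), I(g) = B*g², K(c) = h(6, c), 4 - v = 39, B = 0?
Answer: 0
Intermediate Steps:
v = -35 (v = 4 - 1*39 = 4 - 39 = -35)
K(c) = 4
I(g) = 0 (I(g) = 0*g² = 0)
M(k) = 0
M(-2)*v = 0*(-35) = 0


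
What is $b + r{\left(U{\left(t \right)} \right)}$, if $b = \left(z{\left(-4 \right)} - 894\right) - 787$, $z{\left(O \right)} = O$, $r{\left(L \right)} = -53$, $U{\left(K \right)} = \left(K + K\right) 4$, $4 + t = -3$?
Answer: $-1738$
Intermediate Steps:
$t = -7$ ($t = -4 - 3 = -7$)
$U{\left(K \right)} = 8 K$ ($U{\left(K \right)} = 2 K 4 = 8 K$)
$b = -1685$ ($b = \left(-4 - 894\right) - 787 = -898 - 787 = -1685$)
$b + r{\left(U{\left(t \right)} \right)} = -1685 - 53 = -1738$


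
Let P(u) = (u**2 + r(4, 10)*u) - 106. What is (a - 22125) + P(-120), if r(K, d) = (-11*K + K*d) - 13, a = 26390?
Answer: 20599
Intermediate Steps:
r(K, d) = -13 - 11*K + K*d
P(u) = -106 + u**2 - 17*u (P(u) = (u**2 + (-13 - 11*4 + 4*10)*u) - 106 = (u**2 + (-13 - 44 + 40)*u) - 106 = (u**2 - 17*u) - 106 = -106 + u**2 - 17*u)
(a - 22125) + P(-120) = (26390 - 22125) + (-106 + (-120)**2 - 17*(-120)) = 4265 + (-106 + 14400 + 2040) = 4265 + 16334 = 20599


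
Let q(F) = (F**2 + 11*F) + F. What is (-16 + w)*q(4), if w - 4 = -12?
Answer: -1536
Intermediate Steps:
w = -8 (w = 4 - 12 = -8)
q(F) = F**2 + 12*F
(-16 + w)*q(4) = (-16 - 8)*(4*(12 + 4)) = -96*16 = -24*64 = -1536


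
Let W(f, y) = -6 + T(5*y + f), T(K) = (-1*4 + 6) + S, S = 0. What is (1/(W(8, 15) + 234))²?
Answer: 1/52900 ≈ 1.8904e-5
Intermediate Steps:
T(K) = 2 (T(K) = (-1*4 + 6) + 0 = (-4 + 6) + 0 = 2 + 0 = 2)
W(f, y) = -4 (W(f, y) = -6 + 2 = -4)
(1/(W(8, 15) + 234))² = (1/(-4 + 234))² = (1/230)² = 1/52900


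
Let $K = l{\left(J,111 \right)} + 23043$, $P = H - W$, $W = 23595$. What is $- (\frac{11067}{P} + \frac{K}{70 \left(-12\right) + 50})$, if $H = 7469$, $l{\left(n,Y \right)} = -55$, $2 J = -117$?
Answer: $\frac{189723709}{6369770} \approx 29.785$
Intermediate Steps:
$J = - \frac{117}{2}$ ($J = \frac{1}{2} \left(-117\right) = - \frac{117}{2} \approx -58.5$)
$P = -16126$ ($P = 7469 - 23595 = -16126$)
$K = 22988$ ($K = -55 + 23043 = 22988$)
$- (\frac{11067}{P} + \frac{K}{70 \left(-12\right) + 50}) = - (\frac{11067}{-16126} + \frac{22988}{70 \left(-12\right) + 50}) = - (11067 \left(- \frac{1}{16126}\right) + \frac{22988}{-840 + 50}) = - (- \frac{11067}{16126} + \frac{22988}{-790}) = - (- \frac{11067}{16126} + 22988 \left(- \frac{1}{790}\right)) = - (- \frac{11067}{16126} - \frac{11494}{395}) = \left(-1\right) \left(- \frac{189723709}{6369770}\right) = \frac{189723709}{6369770}$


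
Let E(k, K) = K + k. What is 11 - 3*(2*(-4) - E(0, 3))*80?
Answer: 2651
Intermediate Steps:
11 - 3*(2*(-4) - E(0, 3))*80 = 11 - 3*(2*(-4) - (3 + 0))*80 = 11 - 3*(-8 - 1*3)*80 = 11 - 3*(-8 - 3)*80 = 11 - 3*(-11)*80 = 11 + 33*80 = 11 + 2640 = 2651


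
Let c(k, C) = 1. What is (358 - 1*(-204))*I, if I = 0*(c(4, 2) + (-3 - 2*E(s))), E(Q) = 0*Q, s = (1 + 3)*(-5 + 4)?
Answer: 0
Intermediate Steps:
s = -4 (s = 4*(-1) = -4)
E(Q) = 0
I = 0 (I = 0*(1 + (-3 - 2*0)) = 0*(1 + (-3 + 0)) = 0*(1 - 3) = 0*(-2) = 0)
(358 - 1*(-204))*I = (358 - 1*(-204))*0 = (358 + 204)*0 = 562*0 = 0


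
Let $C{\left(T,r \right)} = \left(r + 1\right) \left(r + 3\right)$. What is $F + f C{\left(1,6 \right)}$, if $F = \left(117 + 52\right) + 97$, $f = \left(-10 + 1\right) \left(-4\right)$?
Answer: $2534$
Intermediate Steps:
$f = 36$ ($f = \left(-9\right) \left(-4\right) = 36$)
$F = 266$ ($F = 169 + 97 = 266$)
$C{\left(T,r \right)} = \left(1 + r\right) \left(3 + r\right)$
$F + f C{\left(1,6 \right)} = 266 + 36 \left(3 + 6^{2} + 4 \cdot 6\right) = 266 + 36 \left(3 + 36 + 24\right) = 266 + 36 \cdot 63 = 266 + 2268 = 2534$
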